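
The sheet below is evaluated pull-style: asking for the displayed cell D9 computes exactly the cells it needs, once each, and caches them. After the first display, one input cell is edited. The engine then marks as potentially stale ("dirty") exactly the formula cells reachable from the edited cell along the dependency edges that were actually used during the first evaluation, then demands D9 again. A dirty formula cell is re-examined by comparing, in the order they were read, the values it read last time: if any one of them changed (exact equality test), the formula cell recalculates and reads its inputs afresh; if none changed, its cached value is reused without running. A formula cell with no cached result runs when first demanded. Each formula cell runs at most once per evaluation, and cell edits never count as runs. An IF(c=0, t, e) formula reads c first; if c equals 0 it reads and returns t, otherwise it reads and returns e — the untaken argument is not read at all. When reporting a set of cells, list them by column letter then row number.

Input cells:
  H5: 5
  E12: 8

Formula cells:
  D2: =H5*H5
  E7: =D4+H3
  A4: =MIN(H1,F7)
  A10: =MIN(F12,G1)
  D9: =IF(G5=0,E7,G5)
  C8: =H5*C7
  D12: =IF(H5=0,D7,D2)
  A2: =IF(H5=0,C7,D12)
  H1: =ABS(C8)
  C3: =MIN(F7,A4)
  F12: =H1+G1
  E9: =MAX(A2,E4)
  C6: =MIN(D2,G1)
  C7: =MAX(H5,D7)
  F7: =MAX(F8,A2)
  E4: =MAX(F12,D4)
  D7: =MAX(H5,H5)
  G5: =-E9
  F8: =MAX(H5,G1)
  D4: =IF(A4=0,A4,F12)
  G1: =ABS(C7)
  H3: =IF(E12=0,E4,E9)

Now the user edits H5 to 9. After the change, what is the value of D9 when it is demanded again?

Demanding D9 again yields -90.

First demand of the output computes:
  D2 = 5 * 5 = 25
  D7 = MAX(5, 5) = 5
  C7 = MAX(5, 5) = 5
  C8 = 5 * 5 = 25
  D12 = IF(H5=0: H5=5 -> else branch D2) = 25
  A2 = IF(H5=0: H5=5 -> else branch D12) = 25
  G1 = ABS(5) = 5
  F8 = MAX(5, 5) = 5
  F7 = MAX(5, 25) = 25
  H1 = ABS(25) = 25
  A4 = MIN(25, 25) = 25
  F12 = 25 + 5 = 30
  D4 = IF(A4=0: A4=25 -> else branch F12) = 30
  E4 = MAX(30, 30) = 30
  E9 = MAX(25, 30) = 30
  G5 = -(30) = -30
  D9 = IF(G5=0: G5=-30 -> else branch G5) = -30

After the edit, cleaning proceeds:
  D2: a read changed (H5 5->9; H5 5->9) — executes, giving 81.
  D7: a read changed (H5 5->9; H5 5->9) — executes, giving 9.
  C7: a read changed (H5 5->9; D7 5->9) — executes, giving 9.
  C8: a read changed (H5 5->9; C7 5->9) — executes, giving 81.
  D12: a read changed (H5 5->9; D2 25->81) — executes, giving 81.
  A2: a read changed (H5 5->9; D12 25->81) — executes, giving 81.
  G1: a read changed (C7 5->9) — executes, giving 9.
  F8: a read changed (H5 5->9; G1 5->9) — executes, giving 9.
  F7: a read changed (F8 5->9; A2 25->81) — executes, giving 81.
  H1: a read changed (C8 25->81) — executes, giving 81.
  A4: a read changed (H1 25->81; F7 25->81) — executes, giving 81.
  F12: a read changed (H1 25->81; G1 5->9) — executes, giving 90.
  D4: a read changed (A4 25->81; F12 30->90) — executes, giving 90.
  E4: a read changed (F12 30->90; D4 30->90) — executes, giving 90.
  E9: a read changed (A2 25->81; E4 30->90) — executes, giving 90.
  G5: a read changed (E9 30->90) — executes, giving -90.
  D9: a read changed (G5 -30->-90; G5 -30->-90) — executes, giving -90.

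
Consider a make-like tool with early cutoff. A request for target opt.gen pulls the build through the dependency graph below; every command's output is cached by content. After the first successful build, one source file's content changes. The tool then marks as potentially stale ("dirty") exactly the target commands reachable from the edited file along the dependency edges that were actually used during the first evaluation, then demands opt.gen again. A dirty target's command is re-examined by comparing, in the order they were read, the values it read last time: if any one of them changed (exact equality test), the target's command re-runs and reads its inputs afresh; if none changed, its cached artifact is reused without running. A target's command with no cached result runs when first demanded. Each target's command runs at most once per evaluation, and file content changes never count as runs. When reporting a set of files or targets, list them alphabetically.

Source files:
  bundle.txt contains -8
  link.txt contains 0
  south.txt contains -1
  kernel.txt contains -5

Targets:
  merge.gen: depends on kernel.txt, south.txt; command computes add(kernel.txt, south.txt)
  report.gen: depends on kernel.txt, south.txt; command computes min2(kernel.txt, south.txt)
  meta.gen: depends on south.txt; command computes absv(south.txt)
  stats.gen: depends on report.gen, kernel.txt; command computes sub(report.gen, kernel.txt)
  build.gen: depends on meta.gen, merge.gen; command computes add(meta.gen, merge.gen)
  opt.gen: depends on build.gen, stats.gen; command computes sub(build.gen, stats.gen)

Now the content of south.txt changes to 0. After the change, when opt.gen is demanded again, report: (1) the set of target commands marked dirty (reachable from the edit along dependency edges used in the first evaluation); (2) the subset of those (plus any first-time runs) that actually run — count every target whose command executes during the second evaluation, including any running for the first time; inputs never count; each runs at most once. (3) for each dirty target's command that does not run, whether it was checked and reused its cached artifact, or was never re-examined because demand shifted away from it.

First demand of the output computes:
  merge.gen = add(-5, -1) = -6
  meta.gen = absv(-1) = 1
  build.gen = add(1, -6) = -5
  report.gen = min2(-5, -1) = -5
  stats.gen = sub(-5, -5) = 0
  opt.gen = sub(-5, 0) = -5

After the edit, cleaning proceeds:
  merge.gen: a read changed (south.txt -1->0) — executes, giving -5.
  meta.gen: a read changed (south.txt -1->0) — executes, giving 0.
  build.gen: a read changed (meta.gen 1->0; merge.gen -6->-5) — executes, giving -5 — identical to its old value.
  report.gen: a read changed (south.txt -1->0) — executes, giving -5 — identical to its old value.
  stats.gen: dirty, but its reads are unchanged (report.gen unchanged, kernel.txt unchanged); cached 0 stands.
  opt.gen: dirty, but its reads are unchanged (build.gen unchanged, stats.gen unchanged); cached -5 stands.

Note where the cutoff bites: stats.gen is checked, finds nothing changed, and keeps its cache.

The edit dirties: build.gen, merge.gen, meta.gen, opt.gen, report.gen, stats.gen.
4 target commands run: build.gen, merge.gen, meta.gen, report.gen.
Cache hits after checking: opt.gen, stats.gen.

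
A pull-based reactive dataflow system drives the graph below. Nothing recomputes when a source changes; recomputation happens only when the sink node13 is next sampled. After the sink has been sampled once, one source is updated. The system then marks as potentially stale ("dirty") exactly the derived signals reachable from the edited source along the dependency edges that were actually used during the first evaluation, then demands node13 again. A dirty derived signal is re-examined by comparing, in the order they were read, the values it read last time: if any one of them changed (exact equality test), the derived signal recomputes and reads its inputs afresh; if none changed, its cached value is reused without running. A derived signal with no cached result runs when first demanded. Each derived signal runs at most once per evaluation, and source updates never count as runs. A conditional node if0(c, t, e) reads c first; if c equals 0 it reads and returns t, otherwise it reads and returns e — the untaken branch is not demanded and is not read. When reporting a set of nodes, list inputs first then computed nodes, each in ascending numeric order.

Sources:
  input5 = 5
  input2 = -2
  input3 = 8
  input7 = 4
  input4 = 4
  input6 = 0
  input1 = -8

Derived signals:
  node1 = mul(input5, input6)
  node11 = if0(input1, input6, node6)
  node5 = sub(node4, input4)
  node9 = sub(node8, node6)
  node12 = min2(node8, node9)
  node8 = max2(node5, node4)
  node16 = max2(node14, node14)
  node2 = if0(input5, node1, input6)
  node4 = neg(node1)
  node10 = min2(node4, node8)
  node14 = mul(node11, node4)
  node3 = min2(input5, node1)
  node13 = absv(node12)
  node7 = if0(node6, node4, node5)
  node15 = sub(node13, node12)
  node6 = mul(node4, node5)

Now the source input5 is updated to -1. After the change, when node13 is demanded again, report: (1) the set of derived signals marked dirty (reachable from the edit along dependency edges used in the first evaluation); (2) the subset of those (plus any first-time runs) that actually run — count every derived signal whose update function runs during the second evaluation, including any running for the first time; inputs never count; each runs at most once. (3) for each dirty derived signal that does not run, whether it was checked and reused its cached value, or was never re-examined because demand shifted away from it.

First evaluation (everything demanded from the output):
  node1 = mul(5, 0) = 0
  node4 = neg(0) = 0
  node5 = sub(0, 4) = -4
  node6 = mul(0, -4) = 0
  node8 = max2(-4, 0) = 0
  node9 = sub(0, 0) = 0
  node12 = min2(0, 0) = 0
  node13 = absv(0) = 0

Propagation after the edit:
  node1: runs — input5 5->-1; result 0 (same value as before).
  node4: checked — values it read are unchanged (node1 unchanged); reused cached 0 without running.
  node5: checked — values it read are unchanged (node4 unchanged, input4 unchanged); reused cached -4 without running.
  node6: checked — values it read are unchanged (node4 unchanged, node5 unchanged); reused cached 0 without running.
  node8: checked — values it read are unchanged (node5 unchanged, node4 unchanged); reused cached 0 without running.
  node9: checked — values it read are unchanged (node8 unchanged, node6 unchanged); reused cached 0 without running.
  node12: checked — values it read are unchanged (node8 unchanged, node9 unchanged); reused cached 0 without running.
  node13: checked — values it read are unchanged (node12 unchanged); reused cached 0 without running.

Key observation: the change is absorbed at node1 — it re-runs but produces the same value, and the output's value is unchanged.

Marked dirty: node1, node4, node5, node6, node8, node9, node12, node13.
Derived signals that run: node1 — 1 in total.
Checked but reused from cache: node4, node5, node6, node8, node9, node12, node13.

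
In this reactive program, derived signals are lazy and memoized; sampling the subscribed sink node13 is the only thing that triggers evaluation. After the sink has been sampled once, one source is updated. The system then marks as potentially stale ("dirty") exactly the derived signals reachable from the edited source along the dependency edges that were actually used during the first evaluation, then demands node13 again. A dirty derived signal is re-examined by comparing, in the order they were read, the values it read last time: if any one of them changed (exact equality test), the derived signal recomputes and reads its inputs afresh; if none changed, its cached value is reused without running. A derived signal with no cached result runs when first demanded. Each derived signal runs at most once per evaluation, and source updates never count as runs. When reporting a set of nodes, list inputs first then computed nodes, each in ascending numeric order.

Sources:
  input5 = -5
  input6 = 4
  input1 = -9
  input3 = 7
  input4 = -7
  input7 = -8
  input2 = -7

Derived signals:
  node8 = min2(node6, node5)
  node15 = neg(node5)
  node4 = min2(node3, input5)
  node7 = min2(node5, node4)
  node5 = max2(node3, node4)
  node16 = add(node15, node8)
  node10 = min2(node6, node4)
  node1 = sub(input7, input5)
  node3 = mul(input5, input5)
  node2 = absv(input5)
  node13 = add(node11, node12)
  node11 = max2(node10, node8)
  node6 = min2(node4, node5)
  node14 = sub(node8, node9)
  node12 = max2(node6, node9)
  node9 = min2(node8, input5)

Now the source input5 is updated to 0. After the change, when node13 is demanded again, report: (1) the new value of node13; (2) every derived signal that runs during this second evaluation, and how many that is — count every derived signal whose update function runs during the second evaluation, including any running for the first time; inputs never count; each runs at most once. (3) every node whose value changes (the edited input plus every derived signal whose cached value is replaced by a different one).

First demand of the output computes:
  node3 = mul(-5, -5) = 25
  node4 = min2(25, -5) = -5
  node5 = max2(25, -5) = 25
  node6 = min2(-5, 25) = -5
  node8 = min2(-5, 25) = -5
  node9 = min2(-5, -5) = -5
  node10 = min2(-5, -5) = -5
  node11 = max2(-5, -5) = -5
  node12 = max2(-5, -5) = -5
  node13 = add(-5, -5) = -10

After the edit, cleaning proceeds:
  node3: a read changed (input5 -5->0; input5 -5->0) — executes, giving 0.
  node4: a read changed (node3 25->0; input5 -5->0) — executes, giving 0.
  node5: a read changed (node3 25->0; node4 -5->0) — executes, giving 0.
  node6: a read changed (node4 -5->0; node5 25->0) — executes, giving 0.
  node8: a read changed (node6 -5->0; node5 25->0) — executes, giving 0.
  node9: a read changed (node8 -5->0; input5 -5->0) — executes, giving 0.
  node10: a read changed (node6 -5->0; node4 -5->0) — executes, giving 0.
  node11: a read changed (node10 -5->0; node8 -5->0) — executes, giving 0.
  node12: a read changed (node6 -5->0; node9 -5->0) — executes, giving 0.
  node13: a read changed (node11 -5->0; node12 -5->0) — executes, giving 0.

Demanding node13 again yields 0.
10 derived signals run: node3, node4, node5, node6, node8, node9, node10, node11, node12, node13.
The nodes whose values change: input5, node3, node4, node5, node6, node8, node9, node10, node11, node12, node13.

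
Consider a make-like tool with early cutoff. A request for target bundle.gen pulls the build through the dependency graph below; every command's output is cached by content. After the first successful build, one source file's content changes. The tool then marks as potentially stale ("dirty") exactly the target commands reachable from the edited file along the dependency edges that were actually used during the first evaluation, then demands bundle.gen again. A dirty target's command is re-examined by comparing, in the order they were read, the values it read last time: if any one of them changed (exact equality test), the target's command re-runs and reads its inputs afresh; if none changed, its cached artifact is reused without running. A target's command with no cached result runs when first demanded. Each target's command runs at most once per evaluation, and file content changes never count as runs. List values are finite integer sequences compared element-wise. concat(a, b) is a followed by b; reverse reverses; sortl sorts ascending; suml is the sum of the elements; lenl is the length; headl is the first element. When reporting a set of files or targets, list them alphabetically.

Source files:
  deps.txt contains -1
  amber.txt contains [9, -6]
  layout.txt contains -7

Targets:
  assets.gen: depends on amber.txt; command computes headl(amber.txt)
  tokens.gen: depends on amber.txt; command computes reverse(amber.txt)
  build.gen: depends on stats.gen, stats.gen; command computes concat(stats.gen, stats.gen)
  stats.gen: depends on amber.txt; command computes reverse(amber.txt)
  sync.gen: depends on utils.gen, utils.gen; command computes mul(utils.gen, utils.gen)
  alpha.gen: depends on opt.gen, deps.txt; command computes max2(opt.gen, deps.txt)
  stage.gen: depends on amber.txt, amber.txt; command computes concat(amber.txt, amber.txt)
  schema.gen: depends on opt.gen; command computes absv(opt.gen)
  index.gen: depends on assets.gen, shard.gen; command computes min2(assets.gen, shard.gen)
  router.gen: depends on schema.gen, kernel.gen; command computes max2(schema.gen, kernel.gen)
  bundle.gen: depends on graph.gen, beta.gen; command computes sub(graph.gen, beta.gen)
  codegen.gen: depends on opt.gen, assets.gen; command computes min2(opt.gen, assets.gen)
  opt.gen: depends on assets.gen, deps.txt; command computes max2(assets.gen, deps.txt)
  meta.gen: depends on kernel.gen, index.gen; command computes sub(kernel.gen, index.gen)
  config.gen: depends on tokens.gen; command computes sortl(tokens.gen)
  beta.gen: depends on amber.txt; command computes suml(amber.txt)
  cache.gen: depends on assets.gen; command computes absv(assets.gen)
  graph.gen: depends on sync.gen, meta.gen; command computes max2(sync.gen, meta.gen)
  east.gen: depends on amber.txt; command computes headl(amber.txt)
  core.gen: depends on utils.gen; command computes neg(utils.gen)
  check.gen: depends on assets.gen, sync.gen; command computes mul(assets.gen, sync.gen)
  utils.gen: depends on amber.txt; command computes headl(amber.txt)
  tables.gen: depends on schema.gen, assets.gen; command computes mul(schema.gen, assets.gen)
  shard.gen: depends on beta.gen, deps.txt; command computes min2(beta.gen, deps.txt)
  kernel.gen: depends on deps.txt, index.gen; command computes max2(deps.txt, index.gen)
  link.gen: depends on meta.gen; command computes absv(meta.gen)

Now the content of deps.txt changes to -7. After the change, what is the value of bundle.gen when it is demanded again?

Demanding bundle.gen again yields 78.
Note the absorption at meta.gen: it re-runs yet its value is the same, leaving the output's value untouched.

First demand of the output computes:
  assets.gen = headl([9, -6]) = 9
  beta.gen = suml([9, -6]) = 3
  shard.gen = min2(3, -1) = -1
  index.gen = min2(9, -1) = -1
  kernel.gen = max2(-1, -1) = -1
  meta.gen = sub(-1, -1) = 0
  utils.gen = headl([9, -6]) = 9
  sync.gen = mul(9, 9) = 81
  graph.gen = max2(81, 0) = 81
  bundle.gen = sub(81, 3) = 78

After the edit, cleaning proceeds:
  shard.gen: a read changed (deps.txt -1->-7) — executes, giving -7.
  index.gen: a read changed (shard.gen -1->-7) — executes, giving -7.
  kernel.gen: a read changed (deps.txt -1->-7; index.gen -1->-7) — executes, giving -7.
  meta.gen: a read changed (kernel.gen -1->-7; index.gen -1->-7) — executes, giving 0 — identical to its old value.
  graph.gen: dirty, but its reads are unchanged (sync.gen unchanged, meta.gen unchanged); cached 81 stands.
  bundle.gen: dirty, but its reads are unchanged (graph.gen unchanged, beta.gen unchanged); cached 78 stands.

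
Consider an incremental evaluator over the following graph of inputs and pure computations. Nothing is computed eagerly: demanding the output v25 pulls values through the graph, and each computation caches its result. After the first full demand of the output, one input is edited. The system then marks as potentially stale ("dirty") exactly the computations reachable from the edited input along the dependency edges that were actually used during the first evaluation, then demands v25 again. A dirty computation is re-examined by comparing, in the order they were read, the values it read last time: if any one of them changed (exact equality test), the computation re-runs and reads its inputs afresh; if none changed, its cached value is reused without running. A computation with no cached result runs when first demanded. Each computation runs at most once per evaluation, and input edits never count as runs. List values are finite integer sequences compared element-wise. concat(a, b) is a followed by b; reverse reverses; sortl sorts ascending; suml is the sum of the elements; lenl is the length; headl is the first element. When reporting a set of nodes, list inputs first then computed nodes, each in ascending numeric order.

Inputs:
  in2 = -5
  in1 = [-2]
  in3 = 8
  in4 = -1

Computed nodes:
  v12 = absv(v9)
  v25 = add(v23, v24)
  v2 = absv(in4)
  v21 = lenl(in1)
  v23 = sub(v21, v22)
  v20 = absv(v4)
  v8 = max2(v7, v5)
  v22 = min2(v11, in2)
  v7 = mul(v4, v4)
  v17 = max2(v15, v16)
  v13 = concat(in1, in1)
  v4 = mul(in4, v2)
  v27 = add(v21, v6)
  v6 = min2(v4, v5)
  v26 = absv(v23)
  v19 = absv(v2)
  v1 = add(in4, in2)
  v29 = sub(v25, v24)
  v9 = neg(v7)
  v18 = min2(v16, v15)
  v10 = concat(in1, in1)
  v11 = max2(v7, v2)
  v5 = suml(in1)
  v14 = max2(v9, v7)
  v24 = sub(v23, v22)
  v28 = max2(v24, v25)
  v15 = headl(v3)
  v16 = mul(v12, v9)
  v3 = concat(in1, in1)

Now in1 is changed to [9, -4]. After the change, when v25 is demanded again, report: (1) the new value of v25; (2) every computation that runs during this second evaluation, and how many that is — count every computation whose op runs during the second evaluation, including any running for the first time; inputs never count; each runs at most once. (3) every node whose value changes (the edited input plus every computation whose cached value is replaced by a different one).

Initial pass — values computed on the first demand:
  v2 = absv(-1) = 1
  v4 = mul(-1, 1) = -1
  v7 = mul(-1, -1) = 1
  v11 = max2(1, 1) = 1
  v21 = lenl([-2]) = 1
  v22 = min2(1, -5) = -5
  v23 = sub(1, -5) = 6
  v24 = sub(6, -5) = 11
  v25 = add(6, 11) = 17

Second demand — change propagation:
  v21: re-runs because in1 [-2]->[9, -4]; new result 2.
  v23: re-runs because v21 1->2; new result 7.
  v24: re-runs because v23 6->7; new result 12.
  v25: re-runs because v23 6->7; v24 11->12; new result 19.

v25 now evaluates to 19.
Run set: v21, v23, v24, v25 (4 run).
Changed values: in1, v21, v23, v24, v25.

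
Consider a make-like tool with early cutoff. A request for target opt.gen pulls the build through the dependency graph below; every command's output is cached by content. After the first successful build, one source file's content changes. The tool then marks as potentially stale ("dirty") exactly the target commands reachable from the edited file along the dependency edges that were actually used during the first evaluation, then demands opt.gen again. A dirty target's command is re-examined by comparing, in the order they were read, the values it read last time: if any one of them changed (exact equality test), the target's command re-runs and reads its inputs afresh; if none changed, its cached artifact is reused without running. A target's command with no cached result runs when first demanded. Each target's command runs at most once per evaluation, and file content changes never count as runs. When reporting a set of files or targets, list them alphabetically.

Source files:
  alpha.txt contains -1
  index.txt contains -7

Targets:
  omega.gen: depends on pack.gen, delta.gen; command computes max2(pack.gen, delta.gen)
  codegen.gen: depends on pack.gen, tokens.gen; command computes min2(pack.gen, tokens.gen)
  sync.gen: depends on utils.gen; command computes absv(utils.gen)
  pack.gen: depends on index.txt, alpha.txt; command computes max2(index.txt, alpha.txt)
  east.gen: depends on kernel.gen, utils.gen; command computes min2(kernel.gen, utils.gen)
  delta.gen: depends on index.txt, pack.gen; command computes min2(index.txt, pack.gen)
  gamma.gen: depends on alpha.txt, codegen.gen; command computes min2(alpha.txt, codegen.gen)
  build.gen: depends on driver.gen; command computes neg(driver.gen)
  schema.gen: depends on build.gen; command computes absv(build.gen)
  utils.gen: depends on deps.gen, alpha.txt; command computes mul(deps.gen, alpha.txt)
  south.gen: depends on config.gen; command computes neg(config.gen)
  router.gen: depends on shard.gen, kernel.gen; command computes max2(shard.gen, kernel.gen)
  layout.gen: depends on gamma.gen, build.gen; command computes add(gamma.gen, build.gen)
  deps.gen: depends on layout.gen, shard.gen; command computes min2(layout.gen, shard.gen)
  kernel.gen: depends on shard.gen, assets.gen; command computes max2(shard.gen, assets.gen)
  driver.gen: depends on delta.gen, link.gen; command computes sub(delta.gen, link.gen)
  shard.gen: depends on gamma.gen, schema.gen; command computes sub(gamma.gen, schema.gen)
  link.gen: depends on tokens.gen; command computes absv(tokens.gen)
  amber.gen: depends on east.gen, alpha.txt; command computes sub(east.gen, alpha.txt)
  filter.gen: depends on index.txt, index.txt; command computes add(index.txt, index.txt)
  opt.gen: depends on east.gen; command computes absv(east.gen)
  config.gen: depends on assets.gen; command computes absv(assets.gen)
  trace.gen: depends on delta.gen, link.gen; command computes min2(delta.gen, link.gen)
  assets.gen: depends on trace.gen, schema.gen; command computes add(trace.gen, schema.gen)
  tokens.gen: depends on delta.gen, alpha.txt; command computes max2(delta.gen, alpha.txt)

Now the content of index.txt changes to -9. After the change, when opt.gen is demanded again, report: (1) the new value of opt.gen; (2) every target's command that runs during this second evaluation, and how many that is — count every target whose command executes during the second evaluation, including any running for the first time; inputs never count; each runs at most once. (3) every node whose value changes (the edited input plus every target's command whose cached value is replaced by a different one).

Demanding opt.gen again yields 1.
14 target commands run: assets.gen, build.gen, delta.gen, deps.gen, driver.gen, east.gen, kernel.gen, layout.gen, pack.gen, schema.gen, shard.gen, tokens.gen, trace.gen, utils.gen.
The nodes whose values change: build.gen, delta.gen, deps.gen, driver.gen, index.txt, layout.gen, schema.gen, shard.gen, trace.gen, utils.gen.
Note where the cutoff bites: codegen.gen is checked, finds nothing changed, and keeps its cache.

First demand of the output computes:
  pack.gen = max2(-7, -1) = -1
  delta.gen = min2(-7, -1) = -7
  tokens.gen = max2(-7, -1) = -1
  codegen.gen = min2(-1, -1) = -1
  gamma.gen = min2(-1, -1) = -1
  link.gen = absv(-1) = 1
  driver.gen = sub(-7, 1) = -8
  build.gen = neg(-8) = 8
  layout.gen = add(-1, 8) = 7
  schema.gen = absv(8) = 8
  shard.gen = sub(-1, 8) = -9
  deps.gen = min2(7, -9) = -9
  trace.gen = min2(-7, 1) = -7
  assets.gen = add(-7, 8) = 1
  kernel.gen = max2(-9, 1) = 1
  utils.gen = mul(-9, -1) = 9
  east.gen = min2(1, 9) = 1
  opt.gen = absv(1) = 1

After the edit, cleaning proceeds:
  pack.gen: a read changed (index.txt -7->-9) — executes, giving -1 — identical to its old value.
  delta.gen: a read changed (index.txt -7->-9) — executes, giving -9.
  tokens.gen: a read changed (delta.gen -7->-9) — executes, giving -1 — identical to its old value.
  codegen.gen: dirty, but its reads are unchanged (pack.gen unchanged, tokens.gen unchanged); cached -1 stands.
  gamma.gen: dirty, but its reads are unchanged (alpha.txt unchanged, codegen.gen unchanged); cached -1 stands.
  link.gen: dirty, but its reads are unchanged (tokens.gen unchanged); cached 1 stands.
  driver.gen: a read changed (delta.gen -7->-9) — executes, giving -10.
  build.gen: a read changed (driver.gen -8->-10) — executes, giving 10.
  layout.gen: a read changed (build.gen 8->10) — executes, giving 9.
  schema.gen: a read changed (build.gen 8->10) — executes, giving 10.
  shard.gen: a read changed (schema.gen 8->10) — executes, giving -11.
  deps.gen: a read changed (layout.gen 7->9; shard.gen -9->-11) — executes, giving -11.
  trace.gen: a read changed (delta.gen -7->-9) — executes, giving -9.
  assets.gen: a read changed (trace.gen -7->-9; schema.gen 8->10) — executes, giving 1 — identical to its old value.
  kernel.gen: a read changed (shard.gen -9->-11) — executes, giving 1 — identical to its old value.
  utils.gen: a read changed (deps.gen -9->-11) — executes, giving 11.
  east.gen: a read changed (utils.gen 9->11) — executes, giving 1 — identical to its old value.
  opt.gen: dirty, but its reads are unchanged (east.gen unchanged); cached 1 stands.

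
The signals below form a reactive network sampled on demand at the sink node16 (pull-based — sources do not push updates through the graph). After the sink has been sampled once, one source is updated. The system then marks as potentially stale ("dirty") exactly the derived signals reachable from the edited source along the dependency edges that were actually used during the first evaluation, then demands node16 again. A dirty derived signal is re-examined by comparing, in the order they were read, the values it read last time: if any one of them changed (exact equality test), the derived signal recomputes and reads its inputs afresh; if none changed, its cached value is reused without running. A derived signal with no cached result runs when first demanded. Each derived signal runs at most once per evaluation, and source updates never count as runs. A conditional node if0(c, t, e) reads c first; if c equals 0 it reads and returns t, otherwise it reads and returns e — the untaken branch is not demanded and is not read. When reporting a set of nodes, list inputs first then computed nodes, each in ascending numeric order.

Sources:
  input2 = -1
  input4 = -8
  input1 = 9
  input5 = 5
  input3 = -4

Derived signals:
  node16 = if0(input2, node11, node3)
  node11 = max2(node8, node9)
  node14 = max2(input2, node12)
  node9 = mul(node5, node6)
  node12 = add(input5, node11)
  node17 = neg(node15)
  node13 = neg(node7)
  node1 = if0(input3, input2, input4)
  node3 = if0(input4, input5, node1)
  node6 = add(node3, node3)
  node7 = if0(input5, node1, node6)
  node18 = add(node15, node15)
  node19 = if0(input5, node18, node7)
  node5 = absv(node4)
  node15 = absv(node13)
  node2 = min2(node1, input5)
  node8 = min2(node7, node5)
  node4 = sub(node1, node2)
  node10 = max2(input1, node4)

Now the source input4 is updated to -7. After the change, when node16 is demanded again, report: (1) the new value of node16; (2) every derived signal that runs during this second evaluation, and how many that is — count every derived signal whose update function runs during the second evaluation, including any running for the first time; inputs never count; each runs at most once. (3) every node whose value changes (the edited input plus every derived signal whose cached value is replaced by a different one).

node16 now evaluates to -7.
Run set: node1, node3, node16 (3 run).
Changed values: input4, node1, node3, node16.

Initial pass — values computed on the first demand:
  node1 = if0(input3=-4 -> else branch input4) = -8
  node3 = if0(input4=-8 -> else branch node1) = -8
  node16 = if0(input2=-1 -> else branch node3) = -8

Second demand — change propagation:
  node1: re-runs because input4 -8->-7; new result -7.
  node3: re-runs because input4 -8->-7; node1 -8->-7; new result -7.
  node16: re-runs because node3 -8->-7; new result -7.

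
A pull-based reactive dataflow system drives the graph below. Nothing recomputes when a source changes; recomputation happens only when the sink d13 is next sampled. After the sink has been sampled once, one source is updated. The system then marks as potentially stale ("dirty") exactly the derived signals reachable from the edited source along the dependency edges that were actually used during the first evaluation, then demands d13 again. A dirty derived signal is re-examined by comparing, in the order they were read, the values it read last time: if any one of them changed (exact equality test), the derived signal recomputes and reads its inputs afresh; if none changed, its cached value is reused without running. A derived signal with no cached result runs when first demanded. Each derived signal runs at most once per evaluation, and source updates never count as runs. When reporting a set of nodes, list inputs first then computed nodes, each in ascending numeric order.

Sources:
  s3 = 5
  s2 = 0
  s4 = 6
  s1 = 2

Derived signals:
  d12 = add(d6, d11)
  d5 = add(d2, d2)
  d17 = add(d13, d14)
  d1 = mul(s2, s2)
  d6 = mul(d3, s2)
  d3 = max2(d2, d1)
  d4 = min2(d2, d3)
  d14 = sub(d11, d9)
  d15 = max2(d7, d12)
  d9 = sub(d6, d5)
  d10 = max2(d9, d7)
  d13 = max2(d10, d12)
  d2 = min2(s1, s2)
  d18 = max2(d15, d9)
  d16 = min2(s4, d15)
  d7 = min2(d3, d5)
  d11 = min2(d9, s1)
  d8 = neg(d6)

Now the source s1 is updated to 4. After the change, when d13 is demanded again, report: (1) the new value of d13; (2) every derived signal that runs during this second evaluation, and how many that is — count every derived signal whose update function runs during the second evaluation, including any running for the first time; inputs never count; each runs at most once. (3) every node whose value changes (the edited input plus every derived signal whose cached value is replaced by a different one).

New value of d13: 0.
Derived signals that run: d2, d11 — 2 in total.
Values that change: s1.
Key observation: the cutoff stops propagation at d3 — its inputs' values are unchanged, so it reuses its cache.

First evaluation (everything demanded from the output):
  d1 = mul(0, 0) = 0
  d2 = min2(2, 0) = 0
  d3 = max2(0, 0) = 0
  d5 = add(0, 0) = 0
  d6 = mul(0, 0) = 0
  d7 = min2(0, 0) = 0
  d9 = sub(0, 0) = 0
  d10 = max2(0, 0) = 0
  d11 = min2(0, 2) = 0
  d12 = add(0, 0) = 0
  d13 = max2(0, 0) = 0

Propagation after the edit:
  d2: runs — s1 2->4; result 0 (same value as before).
  d3: checked — values it read are unchanged (d2 unchanged, d1 unchanged); reused cached 0 without running.
  d5: checked — values it read are unchanged (d2 unchanged, d2 unchanged); reused cached 0 without running.
  d6: checked — values it read are unchanged (d3 unchanged, s2 unchanged); reused cached 0 without running.
  d7: checked — values it read are unchanged (d3 unchanged, d5 unchanged); reused cached 0 without running.
  d9: checked — values it read are unchanged (d6 unchanged, d5 unchanged); reused cached 0 without running.
  d10: checked — values it read are unchanged (d9 unchanged, d7 unchanged); reused cached 0 without running.
  d11: runs — s1 2->4; result 0 (same value as before).
  d12: checked — values it read are unchanged (d6 unchanged, d11 unchanged); reused cached 0 without running.
  d13: checked — values it read are unchanged (d10 unchanged, d12 unchanged); reused cached 0 without running.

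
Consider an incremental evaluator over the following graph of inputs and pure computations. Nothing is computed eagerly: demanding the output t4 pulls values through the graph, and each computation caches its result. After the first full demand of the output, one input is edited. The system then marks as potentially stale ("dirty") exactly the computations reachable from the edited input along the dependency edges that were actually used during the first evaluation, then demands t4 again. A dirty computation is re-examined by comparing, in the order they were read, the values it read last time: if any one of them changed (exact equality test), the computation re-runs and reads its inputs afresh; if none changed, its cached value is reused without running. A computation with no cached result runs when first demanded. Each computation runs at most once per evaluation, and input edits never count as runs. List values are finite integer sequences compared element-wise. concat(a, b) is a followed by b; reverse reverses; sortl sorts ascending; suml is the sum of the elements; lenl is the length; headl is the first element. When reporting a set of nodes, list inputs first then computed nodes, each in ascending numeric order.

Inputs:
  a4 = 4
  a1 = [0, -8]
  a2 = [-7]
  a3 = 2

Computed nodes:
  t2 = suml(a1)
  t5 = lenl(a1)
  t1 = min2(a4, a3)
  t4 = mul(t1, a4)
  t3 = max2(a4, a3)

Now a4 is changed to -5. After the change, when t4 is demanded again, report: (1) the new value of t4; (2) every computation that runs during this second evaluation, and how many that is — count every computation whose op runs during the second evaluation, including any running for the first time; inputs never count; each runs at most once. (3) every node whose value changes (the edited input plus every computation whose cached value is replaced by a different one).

t4 now evaluates to 25.
Run set: t1, t4 (2 run).
Changed values: a4, t1, t4.

Initial pass — values computed on the first demand:
  t1 = min2(4, 2) = 2
  t4 = mul(2, 4) = 8

Second demand — change propagation:
  t1: re-runs because a4 4->-5; new result -5.
  t4: re-runs because t1 2->-5; a4 4->-5; new result 25.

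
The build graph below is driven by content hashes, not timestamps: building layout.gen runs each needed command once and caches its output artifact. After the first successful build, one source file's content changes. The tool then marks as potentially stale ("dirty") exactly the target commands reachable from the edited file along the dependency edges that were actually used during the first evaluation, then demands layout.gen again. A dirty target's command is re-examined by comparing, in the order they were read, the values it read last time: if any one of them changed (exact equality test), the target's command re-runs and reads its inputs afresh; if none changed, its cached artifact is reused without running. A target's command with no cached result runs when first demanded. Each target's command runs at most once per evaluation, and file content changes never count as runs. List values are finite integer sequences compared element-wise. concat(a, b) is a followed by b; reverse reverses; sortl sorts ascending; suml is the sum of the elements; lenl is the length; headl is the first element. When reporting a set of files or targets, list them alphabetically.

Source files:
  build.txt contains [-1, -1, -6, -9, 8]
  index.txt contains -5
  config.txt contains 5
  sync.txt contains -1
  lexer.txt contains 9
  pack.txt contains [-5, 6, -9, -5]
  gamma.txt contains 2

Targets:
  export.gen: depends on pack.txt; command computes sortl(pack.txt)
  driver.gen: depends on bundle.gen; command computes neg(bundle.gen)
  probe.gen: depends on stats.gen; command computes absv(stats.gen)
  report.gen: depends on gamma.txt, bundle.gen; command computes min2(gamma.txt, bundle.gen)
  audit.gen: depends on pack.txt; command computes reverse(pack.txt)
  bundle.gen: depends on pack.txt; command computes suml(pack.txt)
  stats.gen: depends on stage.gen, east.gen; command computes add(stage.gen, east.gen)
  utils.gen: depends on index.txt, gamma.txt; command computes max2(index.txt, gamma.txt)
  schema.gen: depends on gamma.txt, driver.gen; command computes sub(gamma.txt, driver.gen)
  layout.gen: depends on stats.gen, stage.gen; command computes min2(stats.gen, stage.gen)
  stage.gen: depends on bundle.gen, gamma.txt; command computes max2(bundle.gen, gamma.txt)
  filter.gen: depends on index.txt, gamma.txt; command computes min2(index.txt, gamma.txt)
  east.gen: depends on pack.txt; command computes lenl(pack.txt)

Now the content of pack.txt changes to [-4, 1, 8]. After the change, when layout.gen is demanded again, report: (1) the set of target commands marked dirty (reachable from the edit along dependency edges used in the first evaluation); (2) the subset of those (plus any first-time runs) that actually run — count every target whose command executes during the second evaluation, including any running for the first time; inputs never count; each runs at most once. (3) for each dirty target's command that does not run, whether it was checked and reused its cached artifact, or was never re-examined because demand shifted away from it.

Initial pass — values computed on the first demand:
  bundle.gen = suml([-5, 6, -9, -5]) = -13
  east.gen = lenl([-5, 6, -9, -5]) = 4
  stage.gen = max2(-13, 2) = 2
  stats.gen = add(2, 4) = 6
  layout.gen = min2(6, 2) = 2

Second demand — change propagation:
  bundle.gen: re-runs because pack.txt [-5, 6, -9, -5]->[-4, 1, 8]; new result 5.
  east.gen: re-runs because pack.txt [-5, 6, -9, -5]->[-4, 1, 8]; new result 3.
  stage.gen: re-runs because bundle.gen -13->5; new result 5.
  stats.gen: re-runs because stage.gen 2->5; east.gen 4->3; new result 8.
  layout.gen: re-runs because stats.gen 6->8; stage.gen 2->5; new result 5.

Dirty set: bundle.gen, east.gen, layout.gen, stage.gen, stats.gen.
Run set: bundle.gen, east.gen, layout.gen, stage.gen, stats.gen (5 run).
All dirty target commands ended up running.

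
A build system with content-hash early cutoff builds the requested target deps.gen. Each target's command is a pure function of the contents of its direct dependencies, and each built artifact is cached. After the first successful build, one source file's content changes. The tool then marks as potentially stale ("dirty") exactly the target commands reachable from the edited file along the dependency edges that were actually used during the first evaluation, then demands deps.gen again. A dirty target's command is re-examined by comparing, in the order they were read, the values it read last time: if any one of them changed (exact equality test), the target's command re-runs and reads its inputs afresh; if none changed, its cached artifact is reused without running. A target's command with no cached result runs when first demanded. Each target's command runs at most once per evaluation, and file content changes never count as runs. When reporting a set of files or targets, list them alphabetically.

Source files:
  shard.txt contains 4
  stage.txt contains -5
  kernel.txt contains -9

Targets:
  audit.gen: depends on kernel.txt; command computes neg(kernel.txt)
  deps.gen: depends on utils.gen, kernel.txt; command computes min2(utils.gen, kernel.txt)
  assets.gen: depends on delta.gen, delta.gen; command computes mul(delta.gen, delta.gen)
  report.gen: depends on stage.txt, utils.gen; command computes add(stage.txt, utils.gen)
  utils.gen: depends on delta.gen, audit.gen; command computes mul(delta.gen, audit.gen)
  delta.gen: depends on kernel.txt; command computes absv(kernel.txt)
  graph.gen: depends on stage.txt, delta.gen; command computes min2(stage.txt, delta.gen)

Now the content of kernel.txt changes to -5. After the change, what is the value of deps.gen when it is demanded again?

New value of deps.gen: -5.

First evaluation (everything demanded from the output):
  audit.gen = neg(-9) = 9
  delta.gen = absv(-9) = 9
  utils.gen = mul(9, 9) = 81
  deps.gen = min2(81, -9) = -9

Propagation after the edit:
  audit.gen: runs — kernel.txt -9->-5; result 5.
  delta.gen: runs — kernel.txt -9->-5; result 5.
  utils.gen: runs — delta.gen 9->5; audit.gen 9->5; result 25.
  deps.gen: runs — utils.gen 81->25; kernel.txt -9->-5; result -5.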